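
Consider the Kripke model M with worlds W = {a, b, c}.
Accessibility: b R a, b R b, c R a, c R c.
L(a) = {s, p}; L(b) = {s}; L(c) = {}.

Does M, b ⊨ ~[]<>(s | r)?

At b: []<>(s | r) is false, so ~[]<>(s | r) is true.
  At b: []<>(s | r) requires <>(s | r) at every successor {a, b}.
    <>(s | r) fails at a, so []<>(s | r) is false at b.
      At a: no accessible worlds, so <>(s | r) is false.

Yes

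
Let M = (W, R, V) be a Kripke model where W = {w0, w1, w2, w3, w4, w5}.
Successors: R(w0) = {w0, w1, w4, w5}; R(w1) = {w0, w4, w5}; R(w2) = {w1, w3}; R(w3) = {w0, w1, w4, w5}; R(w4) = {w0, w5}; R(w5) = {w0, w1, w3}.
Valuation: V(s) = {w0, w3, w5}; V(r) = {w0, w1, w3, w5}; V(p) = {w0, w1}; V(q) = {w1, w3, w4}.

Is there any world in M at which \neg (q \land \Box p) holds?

Let φ = \neg (q \land \Box p). Evaluate φ at each world:
  w0 (successors {w0, w1, w4, w5}): φ is true.
  w1 (successors {w0, w4, w5}): φ is true.
  w2 (successors {w1, w3}): φ is true.
  w3 (successors {w0, w1, w4, w5}): φ is true.
  w4 (successors {w0, w5}): φ is true.
  w5 (successors {w0, w1, w3}): φ is true.
Detail at w0 (witness):
  At w0: q \land \Box p is false, so \neg (q \land \Box p) is true.
    At w0: q is false, \Box p is false, so q \land \Box p is false.
      At w0: \Box p requires p at every successor {w0, w1, w4, w5}.
        p fails at w4, so \Box p is false at w0.

Yes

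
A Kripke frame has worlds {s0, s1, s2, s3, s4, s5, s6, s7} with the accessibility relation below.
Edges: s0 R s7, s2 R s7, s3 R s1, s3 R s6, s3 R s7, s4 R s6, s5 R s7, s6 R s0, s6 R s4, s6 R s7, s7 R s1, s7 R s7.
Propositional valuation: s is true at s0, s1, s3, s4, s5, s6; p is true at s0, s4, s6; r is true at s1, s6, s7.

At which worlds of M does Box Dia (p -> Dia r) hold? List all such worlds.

Recall that Box ψ holds at a world iff ψ holds at every accessible world, and Dia ψ holds iff ψ holds at some accessible world.
Let φ = Box Dia (p -> Dia r). Evaluate φ at each world:
  s0 (successors {s7}): φ is true.
  s1 (successors ∅): φ is true.
  s2 (successors {s7}): φ is true.
  s3 (successors {s1, s6, s7}): φ is false.
  s4 (successors {s6}): φ is true.
  s5 (successors {s7}): φ is true.
  s6 (successors {s0, s4, s7}): φ is true.
  s7 (successors {s1, s7}): φ is false.
For instance, at s7:
  At s7: Box Dia (p -> Dia r) requires Dia (p -> Dia r) at every successor {s1, s7}.
    Dia (p -> Dia r) fails at s1, so Box Dia (p -> Dia r) is false at s7.
      At s1: no accessible worlds, so Dia (p -> Dia r) is false.
Satisfying worlds: {s0, s1, s2, s4, s5, s6}

s0, s1, s2, s4, s5, s6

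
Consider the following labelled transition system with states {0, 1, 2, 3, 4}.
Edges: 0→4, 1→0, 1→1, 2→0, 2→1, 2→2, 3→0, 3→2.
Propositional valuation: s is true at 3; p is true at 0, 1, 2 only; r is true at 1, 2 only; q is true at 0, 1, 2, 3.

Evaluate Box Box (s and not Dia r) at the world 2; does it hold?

No

At 2: Box Box (s and not Dia r) requires Box (s and not Dia r) at every successor {0, 1, 2}.
  Box (s and not Dia r) fails at 0, so Box Box (s and not Dia r) is false at 2.
    At 0: Box (s and not Dia r) requires s and not Dia r at every successor {4}.
      s and not Dia r fails at 4, so Box (s and not Dia r) is false at 0.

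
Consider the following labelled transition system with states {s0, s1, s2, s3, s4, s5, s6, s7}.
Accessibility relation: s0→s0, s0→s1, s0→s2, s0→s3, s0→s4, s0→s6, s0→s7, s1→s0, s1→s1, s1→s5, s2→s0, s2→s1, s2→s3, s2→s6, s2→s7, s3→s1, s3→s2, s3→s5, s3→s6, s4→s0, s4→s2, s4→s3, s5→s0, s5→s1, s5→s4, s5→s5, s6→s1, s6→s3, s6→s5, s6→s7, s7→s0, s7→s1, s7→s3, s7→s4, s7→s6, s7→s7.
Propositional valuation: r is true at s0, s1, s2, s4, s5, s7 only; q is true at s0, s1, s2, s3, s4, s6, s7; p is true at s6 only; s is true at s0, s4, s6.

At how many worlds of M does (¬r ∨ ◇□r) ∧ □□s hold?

0

Let φ = (¬r ∨ ◇□r) ∧ □□s. Evaluate φ at each world:
  s0 (successors {s0, s1, s2, s3, s4, s6, s7}): φ is false.
  s1 (successors {s0, s1, s5}): φ is false.
  s2 (successors {s0, s1, s3, s6, s7}): φ is false.
  s3 (successors {s1, s2, s5, s6}): φ is false.
  s4 (successors {s0, s2, s3}): φ is false.
  s5 (successors {s0, s1, s4, s5}): φ is false.
  s6 (successors {s1, s3, s5, s7}): φ is false.
  s7 (successors {s0, s1, s3, s4, s6, s7}): φ is false.
For instance, at s3:
  At s3: ¬r ∨ ◇□r is true, □□s is false, so (¬r ∨ ◇□r) ∧ □□s is false.
    At s3: ¬r is true, ◇□r is true, so ¬r ∨ ◇□r is true.
      At s3: ◇□r requires □r at some successor in {s1, s2, s5, s6}.
        □r holds at s1, so ◇□r is true at s3.
    At s3: □□s requires □s at every successor {s1, s2, s5, s6}.
      □s fails at s1, so □□s is false at s3.
Satisfying worlds: none.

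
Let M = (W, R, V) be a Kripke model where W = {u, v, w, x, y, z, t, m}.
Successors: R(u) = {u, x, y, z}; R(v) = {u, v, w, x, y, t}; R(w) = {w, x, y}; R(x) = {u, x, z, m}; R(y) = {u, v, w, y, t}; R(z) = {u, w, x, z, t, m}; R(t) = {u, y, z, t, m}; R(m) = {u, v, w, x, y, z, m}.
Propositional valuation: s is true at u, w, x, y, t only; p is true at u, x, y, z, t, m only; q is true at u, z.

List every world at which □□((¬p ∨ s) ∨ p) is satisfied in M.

u, v, w, x, y, z, t, m

Recall that □ψ holds at a world iff ψ holds at every accessible world, and ◇ψ holds iff ψ holds at some accessible world.
Let φ = □□((¬p ∨ s) ∨ p). Evaluate φ at each world:
  u (successors {u, x, y, z}): φ is true.
  v (successors {u, v, w, x, y, t}): φ is true.
  w (successors {w, x, y}): φ is true.
  x (successors {u, x, z, m}): φ is true.
  y (successors {u, v, w, y, t}): φ is true.
  z (successors {u, w, x, z, t, m}): φ is true.
  t (successors {u, y, z, t, m}): φ is true.
  m (successors {u, v, w, x, y, z, m}): φ is true.
For instance, at z:
  At z: □□((¬p ∨ s) ∨ p) requires □((¬p ∨ s) ∨ p) at every successor {u, w, x, z, t, m}.
    At u: □((¬p ∨ s) ∨ p) is true.
    At w: □((¬p ∨ s) ∨ p) is true.
    At x: □((¬p ∨ s) ∨ p) is true.
    At z: □((¬p ∨ s) ∨ p) is true.
    At t: □((¬p ∨ s) ∨ p) is true.
    At m: □((¬p ∨ s) ∨ p) is true.
  So □□((¬p ∨ s) ∨ p) is true at z.
Satisfying worlds: {u, v, w, x, y, z, t, m}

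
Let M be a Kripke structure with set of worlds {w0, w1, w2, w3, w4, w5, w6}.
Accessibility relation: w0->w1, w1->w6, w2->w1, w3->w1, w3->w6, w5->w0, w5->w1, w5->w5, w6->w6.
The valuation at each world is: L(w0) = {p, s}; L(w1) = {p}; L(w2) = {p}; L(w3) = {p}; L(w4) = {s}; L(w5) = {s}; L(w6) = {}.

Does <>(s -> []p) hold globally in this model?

Let φ = <>(s -> []p). Evaluate φ at each world:
  w0 (successors {w1}): φ is true.
  w1 (successors {w6}): φ is true.
  w2 (successors {w1}): φ is true.
  w3 (successors {w1, w6}): φ is true.
  w4 (successors ∅): φ is false.
  w5 (successors {w0, w1, w5}): φ is true.
  w6 (successors {w6}): φ is true.
Detail at w4 (counterexample):
  At w4: no accessible worlds, so <>(s -> []p) is false.

No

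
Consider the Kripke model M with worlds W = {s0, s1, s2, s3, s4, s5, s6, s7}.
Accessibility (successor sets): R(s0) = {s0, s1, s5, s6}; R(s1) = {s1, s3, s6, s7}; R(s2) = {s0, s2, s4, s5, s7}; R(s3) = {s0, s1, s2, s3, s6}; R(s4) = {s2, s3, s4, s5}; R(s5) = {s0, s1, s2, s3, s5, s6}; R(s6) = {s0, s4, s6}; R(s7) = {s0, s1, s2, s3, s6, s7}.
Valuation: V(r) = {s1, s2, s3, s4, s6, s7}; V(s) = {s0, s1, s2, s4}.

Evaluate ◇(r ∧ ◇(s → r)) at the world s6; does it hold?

Yes

Recall that ◇ψ holds at a world iff ψ holds at some accessible world.
At s6: ◇(r ∧ ◇(s → r)) requires r ∧ ◇(s → r) at some successor in {s0, s4, s6}.
  r ∧ ◇(s → r) holds at s4, so ◇(r ∧ ◇(s → r)) is true at s6.
    At s4: r is true, ◇(s → r) is true, so r ∧ ◇(s → r) is true.
      At s4: ◇(s → r) requires s → r at some successor in {s2, s3, s4, s5}.
        s → r holds at s2, so ◇(s → r) is true at s4.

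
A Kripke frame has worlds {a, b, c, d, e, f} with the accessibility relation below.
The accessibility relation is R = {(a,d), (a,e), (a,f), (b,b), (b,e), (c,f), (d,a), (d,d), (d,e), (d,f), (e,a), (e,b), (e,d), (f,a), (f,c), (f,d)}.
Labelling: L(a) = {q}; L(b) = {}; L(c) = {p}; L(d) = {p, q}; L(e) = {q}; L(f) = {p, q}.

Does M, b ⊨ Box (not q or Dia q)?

At b: Box (not q or Dia q) requires not q or Dia q at every successor {b, e}.
    At b: not q is true, Dia q is true, so not q or Dia q is true.
      At b: Dia q requires q at some successor in {b, e}.
        q holds at e, so Dia q is true at b.
    At e: not q is false, Dia q is true, so not q or Dia q is true.
      At e: Dia q requires q at some successor in {a, b, d}.
        q holds at a, so Dia q is true at e.
So Box (not q or Dia q) is true at b.

Yes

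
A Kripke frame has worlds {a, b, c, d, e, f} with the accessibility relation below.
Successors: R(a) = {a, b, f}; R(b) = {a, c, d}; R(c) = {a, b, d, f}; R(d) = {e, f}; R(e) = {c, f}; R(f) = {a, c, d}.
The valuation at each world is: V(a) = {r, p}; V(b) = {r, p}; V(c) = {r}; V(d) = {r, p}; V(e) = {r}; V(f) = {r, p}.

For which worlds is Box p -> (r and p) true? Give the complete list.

a, b, d, e, f

Let φ = Box p -> (r and p). Evaluate φ at each world:
  a (successors {a, b, f}): φ is true.
  b (successors {a, c, d}): φ is true.
  c (successors {a, b, d, f}): φ is false.
  d (successors {e, f}): φ is true.
  e (successors {c, f}): φ is true.
  f (successors {a, c, d}): φ is true.
For instance, at c:
  At c: Box p is true, r and p is false, so Box p -> (r and p) is false.
    At c: Box p requires p at every successor {a, b, d, f}.
      At a: p is true.
      At b: p is true.
      At d: p is true.
      At f: p is true.
    So Box p is true at c.
Satisfying worlds: {a, b, d, e, f}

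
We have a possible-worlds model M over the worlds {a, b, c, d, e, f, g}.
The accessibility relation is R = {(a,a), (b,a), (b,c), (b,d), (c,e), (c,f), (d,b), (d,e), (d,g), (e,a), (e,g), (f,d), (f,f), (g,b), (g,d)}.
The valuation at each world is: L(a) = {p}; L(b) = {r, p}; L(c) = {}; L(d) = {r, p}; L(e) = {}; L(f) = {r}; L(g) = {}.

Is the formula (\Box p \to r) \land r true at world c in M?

No

At c: \Box p \to r is true, r is false, so (\Box p \to r) \land r is false.
  At c: \Box p is false, r is false, so \Box p \to r is true.
    At c: \Box p requires p at every successor {e, f}.
      p fails at e, so \Box p is false at c.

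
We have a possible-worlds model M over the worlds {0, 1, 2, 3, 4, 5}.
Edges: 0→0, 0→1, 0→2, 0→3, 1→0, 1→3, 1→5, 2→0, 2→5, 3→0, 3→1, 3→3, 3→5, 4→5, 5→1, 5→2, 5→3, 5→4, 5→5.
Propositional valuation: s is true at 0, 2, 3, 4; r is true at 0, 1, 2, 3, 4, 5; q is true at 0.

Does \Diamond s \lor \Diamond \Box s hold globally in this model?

Let φ = \Diamond s \lor \Diamond \Box s. Evaluate φ at each world:
  0 (successors {0, 1, 2, 3}): φ is true.
  1 (successors {0, 3, 5}): φ is true.
  2 (successors {0, 5}): φ is true.
  3 (successors {0, 1, 3, 5}): φ is true.
  4 (successors {5}): φ is false.
  5 (successors {1, 2, 3, 4, 5}): φ is true.
Detail at 4 (counterexample):
  At 4: \Diamond s is false, \Diamond \Box s is false, so \Diamond s \lor \Diamond \Box s is false.
    At 4: \Diamond s requires s at some successor in {5}.
      At 5: s is false.
    So \Diamond s is false at 4.
    At 4: \Diamond \Box s requires \Box s at some successor in {5}.
      At 5: \Box s is false.
    So \Diamond \Box s is false at 4.

No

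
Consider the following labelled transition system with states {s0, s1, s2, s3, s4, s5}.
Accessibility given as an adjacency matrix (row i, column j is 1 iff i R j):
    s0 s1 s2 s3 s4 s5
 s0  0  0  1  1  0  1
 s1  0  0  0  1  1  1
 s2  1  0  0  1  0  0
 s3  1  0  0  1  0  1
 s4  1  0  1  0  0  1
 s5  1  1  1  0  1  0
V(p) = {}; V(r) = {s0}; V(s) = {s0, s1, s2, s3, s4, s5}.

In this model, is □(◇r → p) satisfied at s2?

At s2: □(◇r → p) requires ◇r → p at every successor {s0, s3}.
  ◇r → p fails at s3, so □(◇r → p) is false at s2.
    At s3: ◇r is true, p is false, so ◇r → p is false.
      At s3: ◇r requires r at some successor in {s0, s3, s5}.
        r holds at s0, so ◇r is true at s3.

No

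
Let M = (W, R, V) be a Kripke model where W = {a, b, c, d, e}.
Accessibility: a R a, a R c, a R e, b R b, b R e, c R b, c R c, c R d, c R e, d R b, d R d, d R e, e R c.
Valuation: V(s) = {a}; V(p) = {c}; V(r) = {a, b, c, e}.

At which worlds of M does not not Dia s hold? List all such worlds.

a

Recall that Dia ψ holds at a world iff ψ holds at some accessible world.
Let φ = not not Dia s. Evaluate φ at each world:
  a (successors {a, c, e}): φ is true.
  b (successors {b, e}): φ is false.
  c (successors {b, c, d, e}): φ is false.
  d (successors {b, d, e}): φ is false.
  e (successors {c}): φ is false.
For instance, at c:
  At c: not Dia s is true, so not not Dia s is false.
    At c: Dia s is false, so not Dia s is true.
      At c: Dia s requires s at some successor in {b, c, d, e}.
        At b: s is false.
        At c: s is false.
        At d: s is false.
        At e: s is false.
      So Dia s is false at c.
Satisfying worlds: {a}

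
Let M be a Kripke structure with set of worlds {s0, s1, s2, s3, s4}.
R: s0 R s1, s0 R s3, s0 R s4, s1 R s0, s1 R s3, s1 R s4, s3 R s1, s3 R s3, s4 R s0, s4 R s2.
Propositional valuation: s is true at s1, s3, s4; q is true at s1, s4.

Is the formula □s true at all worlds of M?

No

Let φ = □s. Evaluate φ at each world:
  s0 (successors {s1, s3, s4}): φ is true.
  s1 (successors {s0, s3, s4}): φ is false.
  s2 (successors ∅): φ is true.
  s3 (successors {s1, s3}): φ is true.
  s4 (successors {s0, s2}): φ is false.
Detail at s1 (counterexample):
  At s1: □s requires s at every successor {s0, s3, s4}.
    s fails at s0, so □s is false at s1.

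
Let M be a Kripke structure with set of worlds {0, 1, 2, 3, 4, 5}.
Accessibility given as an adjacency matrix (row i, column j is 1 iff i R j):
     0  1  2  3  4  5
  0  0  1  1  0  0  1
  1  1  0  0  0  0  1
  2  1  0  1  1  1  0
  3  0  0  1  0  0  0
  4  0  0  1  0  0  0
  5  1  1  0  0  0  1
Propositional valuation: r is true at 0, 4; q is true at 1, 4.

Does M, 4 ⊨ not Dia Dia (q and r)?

No

At 4: Dia Dia (q and r) is true, so not Dia Dia (q and r) is false.
  At 4: Dia Dia (q and r) requires Dia (q and r) at some successor in {2}.
    Dia (q and r) holds at 2, so Dia Dia (q and r) is true at 4.
      At 2: Dia (q and r) requires q and r at some successor in {0, 2, 3, 4}.
        q and r holds at 4, so Dia (q and r) is true at 2.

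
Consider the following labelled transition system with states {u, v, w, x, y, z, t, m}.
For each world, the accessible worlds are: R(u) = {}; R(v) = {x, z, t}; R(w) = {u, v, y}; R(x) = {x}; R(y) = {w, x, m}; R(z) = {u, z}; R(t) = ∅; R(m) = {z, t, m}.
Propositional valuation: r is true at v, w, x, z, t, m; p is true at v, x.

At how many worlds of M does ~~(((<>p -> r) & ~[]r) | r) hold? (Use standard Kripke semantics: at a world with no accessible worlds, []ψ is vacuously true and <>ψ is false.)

Let φ = ~~(((<>p -> r) & ~[]r) | r). Evaluate φ at each world:
  u (successors ∅): φ is false.
  v (successors {x, z, t}): φ is true.
  w (successors {u, v, y}): φ is true.
  x (successors {x}): φ is true.
  y (successors {w, x, m}): φ is false.
  z (successors {u, z}): φ is true.
  t (successors ∅): φ is true.
  m (successors {z, t, m}): φ is true.
For instance, at m:
  At m: ~(((<>p -> r) & ~[]r) | r) is false, so ~~(((<>p -> r) & ~[]r) | r) is true.
    At m: ((<>p -> r) & ~[]r) | r is true, so ~(((<>p -> r) & ~[]r) | r) is false.
      At m: (<>p -> r) & ~[]r is false, r is true, so ((<>p -> r) & ~[]r) | r is true.
Satisfying worlds: {v, w, x, z, t, m}

6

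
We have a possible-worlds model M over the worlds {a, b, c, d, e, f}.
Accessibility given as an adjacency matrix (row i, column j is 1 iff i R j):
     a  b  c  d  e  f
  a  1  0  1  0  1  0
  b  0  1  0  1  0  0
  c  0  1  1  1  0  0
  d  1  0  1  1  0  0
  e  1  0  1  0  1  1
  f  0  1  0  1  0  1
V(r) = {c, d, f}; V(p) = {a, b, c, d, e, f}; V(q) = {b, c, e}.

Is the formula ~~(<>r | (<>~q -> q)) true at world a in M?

Yes

At a: ~(<>r | (<>~q -> q)) is false, so ~~(<>r | (<>~q -> q)) is true.
  At a: <>r | (<>~q -> q) is true, so ~(<>r | (<>~q -> q)) is false.
    At a: <>r is true, <>~q -> q is false, so <>r | (<>~q -> q) is true.
      At a: <>r requires r at some successor in {a, c, e}.
        r holds at c, so <>r is true at a.
      At a: <>~q is true, q is false, so <>~q -> q is false.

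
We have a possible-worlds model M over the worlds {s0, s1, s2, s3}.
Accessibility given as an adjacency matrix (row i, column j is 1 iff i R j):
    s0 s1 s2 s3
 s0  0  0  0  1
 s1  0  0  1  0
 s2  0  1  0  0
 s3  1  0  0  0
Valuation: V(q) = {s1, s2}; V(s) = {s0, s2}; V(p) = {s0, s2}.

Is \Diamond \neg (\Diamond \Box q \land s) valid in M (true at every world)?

Let φ = \Diamond \neg (\Diamond \Box q \land s). Evaluate φ at each world:
  s0 (successors {s3}): φ is true.
  s1 (successors {s2}): φ is false.
  s2 (successors {s1}): φ is true.
  s3 (successors {s0}): φ is true.
Detail at s1 (counterexample):
  At s1: \Diamond \neg (\Diamond \Box q \land s) requires \neg (\Diamond \Box q \land s) at some successor in {s2}.
    At s2: \neg (\Diamond \Box q \land s) is false.
  So \Diamond \neg (\Diamond \Box q \land s) is false at s1.

No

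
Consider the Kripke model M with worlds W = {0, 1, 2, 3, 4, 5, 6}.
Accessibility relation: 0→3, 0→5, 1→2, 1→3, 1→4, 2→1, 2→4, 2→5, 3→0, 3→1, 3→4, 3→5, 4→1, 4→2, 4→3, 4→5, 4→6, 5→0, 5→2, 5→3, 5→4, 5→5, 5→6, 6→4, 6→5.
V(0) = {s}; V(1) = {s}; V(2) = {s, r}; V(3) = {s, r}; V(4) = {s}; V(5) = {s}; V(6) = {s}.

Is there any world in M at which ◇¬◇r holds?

Let φ = ◇¬◇r. Evaluate φ at each world:
  0 (successors {3, 5}): φ is true.
  1 (successors {2, 3, 4}): φ is true.
  2 (successors {1, 4, 5}): φ is false.
  3 (successors {0, 1, 4, 5}): φ is false.
  4 (successors {1, 2, 3, 5, 6}): φ is true.
  5 (successors {0, 2, 3, 4, 5, 6}): φ is true.
  6 (successors {4, 5}): φ is false.
Detail at 0 (witness):
  At 0: ◇¬◇r requires ¬◇r at some successor in {3, 5}.
    ¬◇r holds at 3, so ◇¬◇r is true at 0.
      At 3: ◇r is false, so ¬◇r is true.

Yes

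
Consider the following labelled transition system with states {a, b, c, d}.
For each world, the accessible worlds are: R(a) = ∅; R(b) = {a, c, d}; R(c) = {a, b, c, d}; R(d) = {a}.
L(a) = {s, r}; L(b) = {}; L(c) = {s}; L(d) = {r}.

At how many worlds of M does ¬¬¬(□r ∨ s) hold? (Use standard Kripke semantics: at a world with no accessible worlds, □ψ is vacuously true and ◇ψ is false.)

Let φ = ¬¬¬(□r ∨ s). Evaluate φ at each world:
  a (successors ∅): φ is false.
  b (successors {a, c, d}): φ is true.
  c (successors {a, b, c, d}): φ is false.
  d (successors {a}): φ is false.
For instance, at c:
  At c: ¬¬(□r ∨ s) is true, so ¬¬¬(□r ∨ s) is false.
    At c: ¬(□r ∨ s) is false, so ¬¬(□r ∨ s) is true.
      At c: □r ∨ s is true, so ¬(□r ∨ s) is false.
Satisfying worlds: {b}

1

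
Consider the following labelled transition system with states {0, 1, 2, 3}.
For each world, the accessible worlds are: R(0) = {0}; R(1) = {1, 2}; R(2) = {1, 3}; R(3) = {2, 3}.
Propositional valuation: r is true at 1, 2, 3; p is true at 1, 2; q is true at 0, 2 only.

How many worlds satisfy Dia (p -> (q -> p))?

4

Let φ = Dia (p -> (q -> p)). Evaluate φ at each world:
  0 (successors {0}): φ is true.
  1 (successors {1, 2}): φ is true.
  2 (successors {1, 3}): φ is true.
  3 (successors {2, 3}): φ is true.
For instance, at 3:
  At 3: Dia (p -> (q -> p)) requires p -> (q -> p) at some successor in {2, 3}.
    p -> (q -> p) holds at 2, so Dia (p -> (q -> p)) is true at 3.
Satisfying worlds: {0, 1, 2, 3}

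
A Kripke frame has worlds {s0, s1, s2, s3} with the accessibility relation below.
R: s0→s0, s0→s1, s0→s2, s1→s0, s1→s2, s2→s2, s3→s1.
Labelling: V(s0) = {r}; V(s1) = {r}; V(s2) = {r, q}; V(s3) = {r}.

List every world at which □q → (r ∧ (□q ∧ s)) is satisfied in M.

Recall that □ψ holds at a world iff ψ holds at every accessible world, and ◇ψ holds iff ψ holds at some accessible world.
Let φ = □q → (r ∧ (□q ∧ s)). Evaluate φ at each world:
  s0 (successors {s0, s1, s2}): φ is true.
  s1 (successors {s0, s2}): φ is true.
  s2 (successors {s2}): φ is false.
  s3 (successors {s1}): φ is true.
For instance, at s3:
  At s3: □q is false, r ∧ (□q ∧ s) is false, so □q → (r ∧ (□q ∧ s)) is true.
    At s3: □q requires q at every successor {s1}.
      q fails at s1, so □q is false at s3.
    At s3: r is true, □q ∧ s is false, so r ∧ (□q ∧ s) is false.
      At s3: □q is false, s is false, so □q ∧ s is false.
Satisfying worlds: {s0, s1, s3}

s0, s1, s3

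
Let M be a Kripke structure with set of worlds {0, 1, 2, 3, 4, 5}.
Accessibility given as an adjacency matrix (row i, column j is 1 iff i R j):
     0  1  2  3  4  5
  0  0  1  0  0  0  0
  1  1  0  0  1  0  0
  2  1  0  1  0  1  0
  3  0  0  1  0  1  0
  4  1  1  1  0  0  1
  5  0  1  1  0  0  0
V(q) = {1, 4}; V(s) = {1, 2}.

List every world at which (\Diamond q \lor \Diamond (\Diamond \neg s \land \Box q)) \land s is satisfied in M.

2

Recall that \Box ψ holds at a world iff ψ holds at every accessible world, and \Diamond ψ holds iff ψ holds at some accessible world.
Let φ = (\Diamond q \lor \Diamond (\Diamond \neg s \land \Box q)) \land s. Evaluate φ at each world:
  0 (successors {1}): φ is false.
  1 (successors {0, 3}): φ is false.
  2 (successors {0, 2, 4}): φ is true.
  3 (successors {2, 4}): φ is false.
  4 (successors {0, 1, 2, 5}): φ is false.
  5 (successors {1, 2}): φ is false.
For instance, at 2:
  At 2: \Diamond q \lor \Diamond (\Diamond \neg s \land \Box q) is true, s is true, so (\Diamond q \lor \Diamond (\Diamond \neg s \land \Box q)) \land s is true.
    At 2: \Diamond q is true, \Diamond (\Diamond \neg s \land \Box q) is false, so \Diamond q \lor \Diamond (\Diamond \neg s \land \Box q) is true.
      At 2: \Diamond q requires q at some successor in {0, 2, 4}.
        q holds at 4, so \Diamond q is true at 2.
      At 2: \Diamond (\Diamond \neg s \land \Box q) requires \Diamond \neg s \land \Box q at some successor in {0, 2, 4}.
        At 0: \Diamond \neg s \land \Box q is false.
        At 2: \Diamond \neg s \land \Box q is false.
        At 4: \Diamond \neg s \land \Box q is false.
      So \Diamond (\Diamond \neg s \land \Box q) is false at 2.
Satisfying worlds: {2}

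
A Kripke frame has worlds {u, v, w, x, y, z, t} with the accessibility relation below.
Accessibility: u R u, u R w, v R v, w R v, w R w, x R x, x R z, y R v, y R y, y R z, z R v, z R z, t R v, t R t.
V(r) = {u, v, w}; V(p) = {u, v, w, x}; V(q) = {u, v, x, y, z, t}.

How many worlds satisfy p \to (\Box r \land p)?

Let φ = p \to (\Box r \land p). Evaluate φ at each world:
  u (successors {u, w}): φ is true.
  v (successors {v}): φ is true.
  w (successors {v, w}): φ is true.
  x (successors {x, z}): φ is false.
  y (successors {v, y, z}): φ is true.
  z (successors {v, z}): φ is true.
  t (successors {v, t}): φ is true.
For instance, at w:
  At w: p is true, \Box r \land p is true, so p \to (\Box r \land p) is true.
    At w: \Box r is true, p is true, so \Box r \land p is true.
      At w: \Box r requires r at every successor {v, w}.
        At v: r is true.
        At w: r is true.
      So \Box r is true at w.
Satisfying worlds: {u, v, w, y, z, t}

6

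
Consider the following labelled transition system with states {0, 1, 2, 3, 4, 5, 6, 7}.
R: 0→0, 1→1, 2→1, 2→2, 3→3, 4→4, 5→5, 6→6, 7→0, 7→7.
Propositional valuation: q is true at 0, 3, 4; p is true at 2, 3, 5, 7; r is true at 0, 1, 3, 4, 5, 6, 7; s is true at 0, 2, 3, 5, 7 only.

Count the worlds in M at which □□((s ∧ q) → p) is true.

6

Let φ = □□((s ∧ q) → p). Evaluate φ at each world:
  0 (successors {0}): φ is false.
  1 (successors {1}): φ is true.
  2 (successors {1, 2}): φ is true.
  3 (successors {3}): φ is true.
  4 (successors {4}): φ is true.
  5 (successors {5}): φ is true.
  6 (successors {6}): φ is true.
  7 (successors {0, 7}): φ is false.
For instance, at 7:
  At 7: □□((s ∧ q) → p) requires □((s ∧ q) → p) at every successor {0, 7}.
    □((s ∧ q) → p) fails at 0, so □□((s ∧ q) → p) is false at 7.
      At 0: □((s ∧ q) → p) requires (s ∧ q) → p at every successor {0}.
        (s ∧ q) → p fails at 0, so □((s ∧ q) → p) is false at 0.
Satisfying worlds: {1, 2, 3, 4, 5, 6}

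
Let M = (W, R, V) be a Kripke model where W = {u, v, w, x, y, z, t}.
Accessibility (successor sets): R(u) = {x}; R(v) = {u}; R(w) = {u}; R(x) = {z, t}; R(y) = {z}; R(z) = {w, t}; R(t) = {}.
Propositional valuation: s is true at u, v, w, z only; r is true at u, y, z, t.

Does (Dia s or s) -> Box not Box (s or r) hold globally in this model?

No

Let φ = (Dia s or s) -> Box not Box (s or r). Evaluate φ at each world:
  u (successors {x}): φ is false.
  v (successors {u}): φ is true.
  w (successors {u}): φ is true.
  x (successors {z, t}): φ is false.
  y (successors {z}): φ is false.
  z (successors {w, t}): φ is false.
  t (successors ∅): φ is true.
Detail at u (counterexample):
  At u: Dia s or s is true, Box not Box (s or r) is false, so (Dia s or s) -> Box not Box (s or r) is false.
    At u: Dia s is false, s is true, so Dia s or s is true.
      At u: Dia s requires s at some successor in {x}.
        At x: s is false.
      So Dia s is false at u.
    At u: Box not Box (s or r) requires not Box (s or r) at every successor {x}.
      not Box (s or r) fails at x, so Box not Box (s or r) is false at u.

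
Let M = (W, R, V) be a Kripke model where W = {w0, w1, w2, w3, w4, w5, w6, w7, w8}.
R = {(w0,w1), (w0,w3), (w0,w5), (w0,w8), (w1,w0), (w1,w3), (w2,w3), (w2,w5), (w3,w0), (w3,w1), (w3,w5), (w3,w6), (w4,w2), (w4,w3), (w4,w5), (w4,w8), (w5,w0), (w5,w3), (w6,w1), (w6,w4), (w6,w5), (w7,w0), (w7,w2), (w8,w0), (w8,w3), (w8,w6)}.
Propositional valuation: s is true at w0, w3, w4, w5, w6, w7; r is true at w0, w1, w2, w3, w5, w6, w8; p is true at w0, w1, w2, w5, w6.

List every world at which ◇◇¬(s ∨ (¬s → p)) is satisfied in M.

w1, w3, w5, w6, w7, w8

Let φ = ◇◇¬(s ∨ (¬s → p)). Evaluate φ at each world:
  w0 (successors {w1, w3, w5, w8}): φ is false.
  w1 (successors {w0, w3}): φ is true.
  w2 (successors {w3, w5}): φ is false.
  w3 (successors {w0, w1, w5, w6}): φ is true.
  w4 (successors {w2, w3, w5, w8}): φ is false.
  w5 (successors {w0, w3}): φ is true.
  w6 (successors {w1, w4, w5}): φ is true.
  w7 (successors {w0, w2}): φ is true.
  w8 (successors {w0, w3, w6}): φ is true.
For instance, at w2:
  At w2: ◇◇¬(s ∨ (¬s → p)) requires ◇¬(s ∨ (¬s → p)) at some successor in {w3, w5}.
    At w3: ◇¬(s ∨ (¬s → p)) is false.
    At w5: ◇¬(s ∨ (¬s → p)) is false.
  So ◇◇¬(s ∨ (¬s → p)) is false at w2.
Satisfying worlds: {w1, w3, w5, w6, w7, w8}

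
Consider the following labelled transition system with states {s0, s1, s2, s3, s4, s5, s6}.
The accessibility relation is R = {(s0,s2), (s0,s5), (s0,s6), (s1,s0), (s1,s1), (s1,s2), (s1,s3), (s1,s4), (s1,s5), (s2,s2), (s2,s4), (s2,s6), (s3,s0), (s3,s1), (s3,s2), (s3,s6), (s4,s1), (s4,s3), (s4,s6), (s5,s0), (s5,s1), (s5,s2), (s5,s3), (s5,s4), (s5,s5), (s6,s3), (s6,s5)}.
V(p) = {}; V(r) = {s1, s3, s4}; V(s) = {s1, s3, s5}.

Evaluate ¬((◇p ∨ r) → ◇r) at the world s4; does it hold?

Recall that ◇ψ holds at a world iff ψ holds at some accessible world.
At s4: (◇p ∨ r) → ◇r is true, so ¬((◇p ∨ r) → ◇r) is false.
  At s4: ◇p ∨ r is true, ◇r is true, so (◇p ∨ r) → ◇r is true.
    At s4: ◇p is false, r is true, so ◇p ∨ r is true.
      At s4: ◇p requires p at some successor in {s1, s3, s6}.
        At s1: p is false.
        At s3: p is false.
        At s6: p is false.
      So ◇p is false at s4.
    At s4: ◇r requires r at some successor in {s1, s3, s6}.
      r holds at s1, so ◇r is true at s4.

No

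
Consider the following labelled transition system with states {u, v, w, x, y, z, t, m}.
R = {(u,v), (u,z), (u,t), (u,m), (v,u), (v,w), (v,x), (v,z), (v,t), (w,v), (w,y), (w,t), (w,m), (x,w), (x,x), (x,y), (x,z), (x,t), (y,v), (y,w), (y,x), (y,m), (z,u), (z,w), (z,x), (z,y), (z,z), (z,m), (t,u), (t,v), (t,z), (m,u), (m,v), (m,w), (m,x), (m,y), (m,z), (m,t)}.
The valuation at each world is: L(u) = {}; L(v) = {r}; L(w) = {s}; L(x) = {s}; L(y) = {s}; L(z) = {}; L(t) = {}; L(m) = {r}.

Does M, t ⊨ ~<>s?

Yes

At t: <>s is false, so ~<>s is true.
  At t: <>s requires s at some successor in {u, v, z}.
    At u: s is false.
    At v: s is false.
    At z: s is false.
  So <>s is false at t.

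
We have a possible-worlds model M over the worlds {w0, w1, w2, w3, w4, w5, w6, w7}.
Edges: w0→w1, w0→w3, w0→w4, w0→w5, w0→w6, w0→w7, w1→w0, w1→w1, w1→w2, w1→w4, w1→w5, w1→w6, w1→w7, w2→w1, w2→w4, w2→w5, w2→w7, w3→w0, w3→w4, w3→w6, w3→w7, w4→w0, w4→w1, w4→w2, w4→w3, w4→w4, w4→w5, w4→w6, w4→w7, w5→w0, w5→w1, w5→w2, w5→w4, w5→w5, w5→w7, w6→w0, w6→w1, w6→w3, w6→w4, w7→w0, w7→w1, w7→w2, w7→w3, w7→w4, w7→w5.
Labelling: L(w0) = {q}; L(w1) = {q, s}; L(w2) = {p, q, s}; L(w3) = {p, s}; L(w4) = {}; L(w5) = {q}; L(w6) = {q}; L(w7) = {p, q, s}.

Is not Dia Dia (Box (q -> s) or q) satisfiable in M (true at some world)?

No

Recall that Box ψ holds at a world iff ψ holds at every accessible world, and Dia ψ holds iff ψ holds at some accessible world.
Let φ = not Dia Dia (Box (q -> s) or q). Evaluate φ at each world:
  w0 (successors {w1, w3, w4, w5, w6, w7}): φ is false.
  w1 (successors {w0, w1, w2, w4, w5, w6, w7}): φ is false.
  w2 (successors {w1, w4, w5, w7}): φ is false.
  w3 (successors {w0, w4, w6, w7}): φ is false.
  w4 (successors {w0, w1, w2, w3, w4, w5, w6, w7}): φ is false.
  w5 (successors {w0, w1, w2, w4, w5, w7}): φ is false.
  w6 (successors {w0, w1, w3, w4}): φ is false.
  w7 (successors {w0, w1, w2, w3, w4, w5}): φ is false.
For instance, at w5:
  At w5: Dia Dia (Box (q -> s) or q) is true, so not Dia Dia (Box (q -> s) or q) is false.
    At w5: Dia Dia (Box (q -> s) or q) requires Dia (Box (q -> s) or q) at some successor in {w0, w1, w2, w4, w5, w7}.
      Dia (Box (q -> s) or q) holds at w0, so Dia Dia (Box (q -> s) or q) is true at w5.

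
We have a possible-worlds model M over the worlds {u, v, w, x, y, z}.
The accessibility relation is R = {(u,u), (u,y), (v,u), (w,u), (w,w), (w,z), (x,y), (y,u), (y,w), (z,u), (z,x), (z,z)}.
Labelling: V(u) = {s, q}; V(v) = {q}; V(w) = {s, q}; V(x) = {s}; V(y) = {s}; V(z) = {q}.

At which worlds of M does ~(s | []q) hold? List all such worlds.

z

Let φ = ~(s | []q). Evaluate φ at each world:
  u (successors {u, y}): φ is false.
  v (successors {u}): φ is false.
  w (successors {u, w, z}): φ is false.
  x (successors {y}): φ is false.
  y (successors {u, w}): φ is false.
  z (successors {u, x, z}): φ is true.
For instance, at u:
  At u: s | []q is true, so ~(s | []q) is false.
    At u: s is true, []q is false, so s | []q is true.
      At u: []q requires q at every successor {u, y}.
        q fails at y, so []q is false at u.
Satisfying worlds: {z}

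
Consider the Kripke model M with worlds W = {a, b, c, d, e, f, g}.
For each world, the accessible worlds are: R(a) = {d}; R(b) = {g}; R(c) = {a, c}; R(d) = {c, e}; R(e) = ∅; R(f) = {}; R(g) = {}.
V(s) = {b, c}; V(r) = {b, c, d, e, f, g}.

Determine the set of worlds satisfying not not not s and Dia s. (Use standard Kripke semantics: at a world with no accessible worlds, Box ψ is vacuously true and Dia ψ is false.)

Let φ = not not not s and Dia s. Evaluate φ at each world:
  a (successors {d}): φ is false.
  b (successors {g}): φ is false.
  c (successors {a, c}): φ is false.
  d (successors {c, e}): φ is true.
  e (successors ∅): φ is false.
  f (successors ∅): φ is false.
  g (successors ∅): φ is false.
For instance, at b:
  At b: not not not s is false, Dia s is false, so not not not s and Dia s is false.
    At b: Dia s requires s at some successor in {g}.
      At g: s is false.
    So Dia s is false at b.
Satisfying worlds: {d}

d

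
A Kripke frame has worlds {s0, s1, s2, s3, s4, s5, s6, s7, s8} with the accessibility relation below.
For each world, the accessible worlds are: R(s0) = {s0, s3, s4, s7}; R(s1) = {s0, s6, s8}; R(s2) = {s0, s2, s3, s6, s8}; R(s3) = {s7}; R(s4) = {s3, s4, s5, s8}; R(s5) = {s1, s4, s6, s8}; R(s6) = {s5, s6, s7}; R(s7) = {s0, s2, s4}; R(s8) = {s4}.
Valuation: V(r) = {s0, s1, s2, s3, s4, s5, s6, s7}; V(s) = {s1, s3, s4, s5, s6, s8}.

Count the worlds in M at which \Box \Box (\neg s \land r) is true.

Recall that \Box ψ holds at a world iff ψ holds at every accessible world, and \Diamond ψ holds iff ψ holds at some accessible world.
Let φ = \Box \Box (\neg s \land r). Evaluate φ at each world:
  s0 (successors {s0, s3, s4, s7}): φ is false.
  s1 (successors {s0, s6, s8}): φ is false.
  s2 (successors {s0, s2, s3, s6, s8}): φ is false.
  s3 (successors {s7}): φ is false.
  s4 (successors {s3, s4, s5, s8}): φ is false.
  s5 (successors {s1, s4, s6, s8}): φ is false.
  s6 (successors {s5, s6, s7}): φ is false.
  s7 (successors {s0, s2, s4}): φ is false.
  s8 (successors {s4}): φ is false.
For instance, at s5:
  At s5: \Box \Box (\neg s \land r) requires \Box (\neg s \land r) at every successor {s1, s4, s6, s8}.
    \Box (\neg s \land r) fails at s1, so \Box \Box (\neg s \land r) is false at s5.
      At s1: \Box (\neg s \land r) requires \neg s \land r at every successor {s0, s6, s8}.
        \neg s \land r fails at s6, so \Box (\neg s \land r) is false at s1.
Satisfying worlds: none.

0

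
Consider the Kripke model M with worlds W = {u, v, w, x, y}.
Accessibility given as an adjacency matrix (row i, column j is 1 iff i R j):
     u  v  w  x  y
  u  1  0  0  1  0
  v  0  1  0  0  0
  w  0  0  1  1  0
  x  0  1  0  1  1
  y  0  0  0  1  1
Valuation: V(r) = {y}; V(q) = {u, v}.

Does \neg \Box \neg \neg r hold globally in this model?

Yes

Let φ = \neg \Box \neg \neg r. Evaluate φ at each world:
  u (successors {u, x}): φ is true.
  v (successors {v}): φ is true.
  w (successors {w, x}): φ is true.
  x (successors {v, x, y}): φ is true.
  y (successors {x, y}): φ is true.
For instance, at v:
  At v: \Box \neg \neg r is false, so \neg \Box \neg \neg r is true.
    At v: \Box \neg \neg r requires \neg \neg r at every successor {v}.
      \neg \neg r fails at v, so \Box \neg \neg r is false at v.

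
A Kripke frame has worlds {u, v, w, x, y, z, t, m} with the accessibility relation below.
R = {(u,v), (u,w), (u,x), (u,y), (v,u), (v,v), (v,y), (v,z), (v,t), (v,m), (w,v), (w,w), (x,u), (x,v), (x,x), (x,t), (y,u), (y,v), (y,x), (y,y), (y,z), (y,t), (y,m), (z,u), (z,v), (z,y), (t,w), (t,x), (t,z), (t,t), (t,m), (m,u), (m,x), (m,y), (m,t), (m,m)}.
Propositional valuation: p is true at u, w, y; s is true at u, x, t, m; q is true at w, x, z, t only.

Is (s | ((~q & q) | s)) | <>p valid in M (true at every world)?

Let φ = (s | ((~q & q) | s)) | <>p. Evaluate φ at each world:
  u (successors {v, w, x, y}): φ is true.
  v (successors {u, v, y, z, t, m}): φ is true.
  w (successors {v, w}): φ is true.
  x (successors {u, v, x, t}): φ is true.
  y (successors {u, v, x, y, z, t, m}): φ is true.
  z (successors {u, v, y}): φ is true.
  t (successors {w, x, z, t, m}): φ is true.
  m (successors {u, x, y, t, m}): φ is true.
For instance, at u:
  At u: s | ((~q & q) | s) is true, <>p is true, so (s | ((~q & q) | s)) | <>p is true.
    At u: <>p requires p at some successor in {v, w, x, y}.
      p holds at w, so <>p is true at u.

Yes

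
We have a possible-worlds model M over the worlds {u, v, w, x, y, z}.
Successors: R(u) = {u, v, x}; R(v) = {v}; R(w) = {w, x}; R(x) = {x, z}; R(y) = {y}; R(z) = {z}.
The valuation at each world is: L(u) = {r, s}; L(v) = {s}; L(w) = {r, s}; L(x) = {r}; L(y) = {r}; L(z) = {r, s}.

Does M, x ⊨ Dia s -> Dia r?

Yes

Recall that Dia ψ holds at a world iff ψ holds at some accessible world.
At x: Dia s is true, Dia r is true, so Dia s -> Dia r is true.
  At x: Dia s requires s at some successor in {x, z}.
    s holds at z, so Dia s is true at x.
  At x: Dia r requires r at some successor in {x, z}.
    r holds at x, so Dia r is true at x.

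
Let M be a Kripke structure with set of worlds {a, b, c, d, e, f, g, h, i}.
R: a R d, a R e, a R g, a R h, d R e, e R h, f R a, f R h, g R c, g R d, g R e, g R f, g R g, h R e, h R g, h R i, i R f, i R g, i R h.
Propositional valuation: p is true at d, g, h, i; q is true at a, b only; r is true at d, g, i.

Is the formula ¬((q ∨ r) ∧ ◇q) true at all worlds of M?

Yes

Let φ = ¬((q ∨ r) ∧ ◇q). Evaluate φ at each world:
  a (successors {d, e, g, h}): φ is true.
  b (successors ∅): φ is true.
  c (successors ∅): φ is true.
  d (successors {e}): φ is true.
  e (successors {h}): φ is true.
  f (successors {a, h}): φ is true.
  g (successors {c, d, e, f, g}): φ is true.
  h (successors {e, g, i}): φ is true.
  i (successors {f, g, h}): φ is true.
For instance, at a:
  At a: (q ∨ r) ∧ ◇q is false, so ¬((q ∨ r) ∧ ◇q) is true.
    At a: q ∨ r is true, ◇q is false, so (q ∨ r) ∧ ◇q is false.
      At a: ◇q requires q at some successor in {d, e, g, h}.
        At d: q is false.
        At e: q is false.
        At g: q is false.
        At h: q is false.
      So ◇q is false at a.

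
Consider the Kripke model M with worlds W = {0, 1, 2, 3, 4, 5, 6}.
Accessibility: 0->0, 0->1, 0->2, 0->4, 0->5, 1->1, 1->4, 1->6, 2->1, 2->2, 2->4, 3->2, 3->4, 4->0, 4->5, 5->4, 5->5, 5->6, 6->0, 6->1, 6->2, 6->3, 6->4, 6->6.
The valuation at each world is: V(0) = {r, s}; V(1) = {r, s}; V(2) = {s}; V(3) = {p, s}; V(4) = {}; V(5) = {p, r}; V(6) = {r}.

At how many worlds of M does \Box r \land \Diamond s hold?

1

Recall that \Box ψ holds at a world iff ψ holds at every accessible world, and \Diamond ψ holds iff ψ holds at some accessible world.
Let φ = \Box r \land \Diamond s. Evaluate φ at each world:
  0 (successors {0, 1, 2, 4, 5}): φ is false.
  1 (successors {1, 4, 6}): φ is false.
  2 (successors {1, 2, 4}): φ is false.
  3 (successors {2, 4}): φ is false.
  4 (successors {0, 5}): φ is true.
  5 (successors {4, 5, 6}): φ is false.
  6 (successors {0, 1, 2, 3, 4, 6}): φ is false.
For instance, at 3:
  At 3: \Box r is false, \Diamond s is true, so \Box r \land \Diamond s is false.
    At 3: \Box r requires r at every successor {2, 4}.
      r fails at 2, so \Box r is false at 3.
    At 3: \Diamond s requires s at some successor in {2, 4}.
      s holds at 2, so \Diamond s is true at 3.
Satisfying worlds: {4}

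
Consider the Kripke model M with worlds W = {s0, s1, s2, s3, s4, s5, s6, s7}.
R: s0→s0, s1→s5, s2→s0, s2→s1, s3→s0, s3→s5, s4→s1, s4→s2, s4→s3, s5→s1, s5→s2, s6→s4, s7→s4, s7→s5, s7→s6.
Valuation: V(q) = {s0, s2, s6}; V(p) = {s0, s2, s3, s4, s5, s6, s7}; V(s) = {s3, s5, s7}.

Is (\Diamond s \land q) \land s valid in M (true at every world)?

Let φ = (\Diamond s \land q) \land s. Evaluate φ at each world:
  s0 (successors {s0}): φ is false.
  s1 (successors {s5}): φ is false.
  s2 (successors {s0, s1}): φ is false.
  s3 (successors {s0, s5}): φ is false.
  s4 (successors {s1, s2, s3}): φ is false.
  s5 (successors {s1, s2}): φ is false.
  s6 (successors {s4}): φ is false.
  s7 (successors {s4, s5, s6}): φ is false.
Detail at s0 (counterexample):
  At s0: \Diamond s \land q is false, s is false, so (\Diamond s \land q) \land s is false.
    At s0: \Diamond s is false, q is true, so \Diamond s \land q is false.
      At s0: \Diamond s requires s at some successor in {s0}.
        At s0: s is false.
      So \Diamond s is false at s0.

No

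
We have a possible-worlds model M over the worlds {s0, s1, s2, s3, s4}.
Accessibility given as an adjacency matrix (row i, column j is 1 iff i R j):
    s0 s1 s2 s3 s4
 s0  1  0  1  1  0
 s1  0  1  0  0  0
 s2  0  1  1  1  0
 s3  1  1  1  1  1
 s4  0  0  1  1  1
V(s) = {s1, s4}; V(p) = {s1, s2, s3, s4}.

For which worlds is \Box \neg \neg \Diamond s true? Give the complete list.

Let φ = \Box \neg \neg \Diamond s. Evaluate φ at each world:
  s0 (successors {s0, s2, s3}): φ is false.
  s1 (successors {s1}): φ is true.
  s2 (successors {s1, s2, s3}): φ is true.
  s3 (successors {s0, s1, s2, s3, s4}): φ is false.
  s4 (successors {s2, s3, s4}): φ is true.
For instance, at s0:
  At s0: \Box \neg \neg \Diamond s requires \neg \neg \Diamond s at every successor {s0, s2, s3}.
    \neg \neg \Diamond s fails at s0, so \Box \neg \neg \Diamond s is false at s0.
      At s0: \neg \Diamond s is true, so \neg \neg \Diamond s is false.
Satisfying worlds: {s1, s2, s4}

s1, s2, s4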